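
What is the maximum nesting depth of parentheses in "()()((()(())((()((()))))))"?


Input: "()()((()(())((()((()))))))"
Tracking depth:
  Position 0 '(': depth becomes 1
  Position 1 ')': depth becomes 0
  Position 2 '(': depth becomes 1
  Position 3 ')': depth becomes 0
  Position 4 '(': depth becomes 1
  Position 5 '(': depth becomes 2
  Position 6 '(': depth becomes 3
  Position 7 ')': depth becomes 2
  Position 8 '(': depth becomes 3
  Position 9 '(': depth becomes 4
  Position 10 ')': depth becomes 3
  Position 11 ')': depth becomes 2
  Position 12 '(': depth becomes 3
  Position 13 '(': depth becomes 4
  Position 14 '(': depth becomes 5
  Position 15 ')': depth becomes 4
  Position 16 '(': depth becomes 5
  Position 17 '(': depth becomes 6
  Position 18 '(': depth becomes 7
  Position 19 ')': depth becomes 6
  Position 20 ')': depth becomes 5
  Position 21 ')': depth becomes 4
  Position 22 ')': depth becomes 3
  Position 23 ')': depth becomes 2
  Position 24 ')': depth becomes 1
  Position 25 ')': depth becomes 0
Maximum depth reached: 7

7


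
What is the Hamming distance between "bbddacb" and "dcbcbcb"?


Comparing "bbddacb" and "dcbcbcb" position by position:
  Position 0: 'b' vs 'd' => differ
  Position 1: 'b' vs 'c' => differ
  Position 2: 'd' vs 'b' => differ
  Position 3: 'd' vs 'c' => differ
  Position 4: 'a' vs 'b' => differ
  Position 5: 'c' vs 'c' => same
  Position 6: 'b' vs 'b' => same
Total differences (Hamming distance): 5

5


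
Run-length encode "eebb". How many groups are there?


Input: eebb
Scanning for consecutive runs:
  Group 1: 'e' x 2 (positions 0-1)
  Group 2: 'b' x 2 (positions 2-3)
Total groups: 2

2


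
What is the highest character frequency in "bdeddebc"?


Input: bdeddebc
Character counts:
  'b': 2
  'c': 1
  'd': 3
  'e': 2
Maximum frequency: 3

3


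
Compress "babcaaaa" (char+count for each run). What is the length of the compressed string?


Input: babcaaaa
Runs:
  'b' x 1 => "b1"
  'a' x 1 => "a1"
  'b' x 1 => "b1"
  'c' x 1 => "c1"
  'a' x 4 => "a4"
Compressed: "b1a1b1c1a4"
Compressed length: 10

10


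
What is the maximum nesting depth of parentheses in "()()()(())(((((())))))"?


Input: "()()()(())(((((())))))"
Tracking depth:
  Position 0 '(': depth becomes 1
  Position 1 ')': depth becomes 0
  Position 2 '(': depth becomes 1
  Position 3 ')': depth becomes 0
  Position 4 '(': depth becomes 1
  Position 5 ')': depth becomes 0
  Position 6 '(': depth becomes 1
  Position 7 '(': depth becomes 2
  Position 8 ')': depth becomes 1
  Position 9 ')': depth becomes 0
  Position 10 '(': depth becomes 1
  Position 11 '(': depth becomes 2
  Position 12 '(': depth becomes 3
  Position 13 '(': depth becomes 4
  Position 14 '(': depth becomes 5
  Position 15 '(': depth becomes 6
  Position 16 ')': depth becomes 5
  Position 17 ')': depth becomes 4
  Position 18 ')': depth becomes 3
  Position 19 ')': depth becomes 2
  Position 20 ')': depth becomes 1
  Position 21 ')': depth becomes 0
Maximum depth reached: 6

6


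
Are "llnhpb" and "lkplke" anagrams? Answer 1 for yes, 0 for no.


Strings: "llnhpb", "lkplke"
Sorted first:  bhllnp
Sorted second: ekkllp
Differ at position 0: 'b' vs 'e' => not anagrams

0


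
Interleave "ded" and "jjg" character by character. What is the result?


Interleaving "ded" and "jjg":
  Position 0: 'd' from first, 'j' from second => "dj"
  Position 1: 'e' from first, 'j' from second => "ej"
  Position 2: 'd' from first, 'g' from second => "dg"
Result: djejdg

djejdg


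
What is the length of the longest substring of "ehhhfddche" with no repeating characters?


Input: "ehhhfddche"
Sliding window (track last position of each char):
  Position 0 ('e'): window [0,0] length 1 -- new best
  Position 1 ('h'): window [0,1] length 2 -- new best
  Position 2 ('h'): repeat (last at 1), move window start to 2
  Position 2 ('h'): window [2,2] length 1
  Position 3 ('h'): repeat (last at 2), move window start to 3
  Position 3 ('h'): window [3,3] length 1
  Position 4 ('f'): window [3,4] length 2
  Position 5 ('d'): window [3,5] length 3 -- new best
  Position 6 ('d'): repeat (last at 5), move window start to 6
  Position 6 ('d'): window [6,6] length 1
  Position 7 ('c'): window [6,7] length 2
  Position 8 ('h'): window [6,8] length 3
  Position 9 ('e'): window [6,9] length 4 -- new best
Longest substring with no repeats: "dche" with length 4

4


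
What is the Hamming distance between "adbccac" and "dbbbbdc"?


Comparing "adbccac" and "dbbbbdc" position by position:
  Position 0: 'a' vs 'd' => differ
  Position 1: 'd' vs 'b' => differ
  Position 2: 'b' vs 'b' => same
  Position 3: 'c' vs 'b' => differ
  Position 4: 'c' vs 'b' => differ
  Position 5: 'a' vs 'd' => differ
  Position 6: 'c' vs 'c' => same
Total differences (Hamming distance): 5

5


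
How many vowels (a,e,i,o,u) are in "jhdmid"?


Input: jhdmid
Checking each character:
  'j' at position 0: consonant
  'h' at position 1: consonant
  'd' at position 2: consonant
  'm' at position 3: consonant
  'i' at position 4: vowel (running total: 1)
  'd' at position 5: consonant
Total vowels: 1

1


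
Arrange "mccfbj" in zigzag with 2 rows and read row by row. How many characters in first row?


Zigzag "mccfbj" into 2 rows:
Placing characters:
  'm' => row 0
  'c' => row 1
  'c' => row 0
  'f' => row 1
  'b' => row 0
  'j' => row 1
Rows:
  Row 0: "mcb"
  Row 1: "cfj"
First row length: 3

3


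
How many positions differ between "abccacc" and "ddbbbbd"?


Comparing "abccacc" and "ddbbbbd" position by position:
  Position 0: 'a' vs 'd' => DIFFER
  Position 1: 'b' vs 'd' => DIFFER
  Position 2: 'c' vs 'b' => DIFFER
  Position 3: 'c' vs 'b' => DIFFER
  Position 4: 'a' vs 'b' => DIFFER
  Position 5: 'c' vs 'b' => DIFFER
  Position 6: 'c' vs 'd' => DIFFER
Positions that differ: 7

7


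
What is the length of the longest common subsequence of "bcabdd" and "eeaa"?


LCS of "bcabdd" and "eeaa"
DP table:
           e    e    a    a
      0    0    0    0    0
  b   0    0    0    0    0
  c   0    0    0    0    0
  a   0    0    0    1    1
  b   0    0    0    1    1
  d   0    0    0    1    1
  d   0    0    0    1    1
LCS length = dp[6][4] = 1

1


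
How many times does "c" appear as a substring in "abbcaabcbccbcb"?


Searching for "c" in "abbcaabcbccbcb"
Scanning each position:
  Position 0: "a" => no
  Position 1: "b" => no
  Position 2: "b" => no
  Position 3: "c" => MATCH
  Position 4: "a" => no
  Position 5: "a" => no
  Position 6: "b" => no
  Position 7: "c" => MATCH
  Position 8: "b" => no
  Position 9: "c" => MATCH
  Position 10: "c" => MATCH
  Position 11: "b" => no
  Position 12: "c" => MATCH
  Position 13: "b" => no
Total occurrences: 5

5


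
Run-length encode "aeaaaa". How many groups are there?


Input: aeaaaa
Scanning for consecutive runs:
  Group 1: 'a' x 1 (positions 0-0)
  Group 2: 'e' x 1 (positions 1-1)
  Group 3: 'a' x 4 (positions 2-5)
Total groups: 3

3


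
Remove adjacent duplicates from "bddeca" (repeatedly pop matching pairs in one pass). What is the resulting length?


Input: bddeca
Stack-based adjacent duplicate removal:
  Read 'b': push. Stack: b
  Read 'd': push. Stack: bd
  Read 'd': matches stack top 'd' => pop. Stack: b
  Read 'e': push. Stack: be
  Read 'c': push. Stack: bec
  Read 'a': push. Stack: beca
Final stack: "beca" (length 4)

4


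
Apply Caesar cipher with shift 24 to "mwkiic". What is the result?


Caesar cipher: shift "mwkiic" by 24
  'm' (pos 12) + 24 = pos 10 = 'k'
  'w' (pos 22) + 24 = pos 20 = 'u'
  'k' (pos 10) + 24 = pos 8 = 'i'
  'i' (pos 8) + 24 = pos 6 = 'g'
  'i' (pos 8) + 24 = pos 6 = 'g'
  'c' (pos 2) + 24 = pos 0 = 'a'
Result: kuigga

kuigga


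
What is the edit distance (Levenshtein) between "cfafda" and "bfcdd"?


Computing edit distance: "cfafda" -> "bfcdd"
DP table:
           b    f    c    d    d
      0    1    2    3    4    5
  c   1    1    2    2    3    4
  f   2    2    1    2    3    4
  a   3    3    2    2    3    4
  f   4    4    3    3    3    4
  d   5    5    4    4    3    3
  a   6    6    5    5    4    4
Edit distance = dp[6][5] = 4

4


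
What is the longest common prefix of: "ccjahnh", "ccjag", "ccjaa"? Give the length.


Words: ccjahnh, ccjag, ccjaa
  Position 0: all 'c' => match
  Position 1: all 'c' => match
  Position 2: all 'j' => match
  Position 3: all 'a' => match
  Position 4: ('h', 'g', 'a') => mismatch, stop
LCP = "ccja" (length 4)

4


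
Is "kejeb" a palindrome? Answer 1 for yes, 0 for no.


Input: kejeb
Reversed: bejek
  Compare pos 0 ('k') with pos 4 ('b'): MISMATCH
  Compare pos 1 ('e') with pos 3 ('e'): match
Result: not a palindrome

0


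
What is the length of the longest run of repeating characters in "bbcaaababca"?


Input: "bbcaaababca"
Scanning for longest run:
  Position 1 ('b'): continues run of 'b', length=2
  Position 2 ('c'): new char, reset run to 1
  Position 3 ('a'): new char, reset run to 1
  Position 4 ('a'): continues run of 'a', length=2
  Position 5 ('a'): continues run of 'a', length=3
  Position 6 ('b'): new char, reset run to 1
  Position 7 ('a'): new char, reset run to 1
  Position 8 ('b'): new char, reset run to 1
  Position 9 ('c'): new char, reset run to 1
  Position 10 ('a'): new char, reset run to 1
Longest run: 'a' with length 3

3


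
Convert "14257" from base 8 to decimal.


Input: "14257" in base 8
Positional expansion:
  Digit '1' (value 1) x 8^4 = 4096
  Digit '4' (value 4) x 8^3 = 2048
  Digit '2' (value 2) x 8^2 = 128
  Digit '5' (value 5) x 8^1 = 40
  Digit '7' (value 7) x 8^0 = 7
Sum = 6319

6319


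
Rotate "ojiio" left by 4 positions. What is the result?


Input: "ojiio", rotate left by 4
First 4 characters: "ojii"
Remaining characters: "o"
Concatenate remaining + first: "o" + "ojii" = "oojii"

oojii


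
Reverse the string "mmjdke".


Input: mmjdke
Reading characters right to left:
  Position 5: 'e'
  Position 4: 'k'
  Position 3: 'd'
  Position 2: 'j'
  Position 1: 'm'
  Position 0: 'm'
Reversed: ekdjmm

ekdjmm


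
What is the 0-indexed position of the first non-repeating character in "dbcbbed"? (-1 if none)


Input: dbcbbed
Character frequencies:
  'b': 3
  'c': 1
  'd': 2
  'e': 1
Scanning left to right for freq == 1:
  Position 0 ('d'): freq=2, skip
  Position 1 ('b'): freq=3, skip
  Position 2 ('c'): unique! => answer = 2

2


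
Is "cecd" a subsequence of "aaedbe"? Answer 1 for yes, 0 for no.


Check if "cecd" is a subsequence of "aaedbe"
Greedy scan:
  Position 0 ('a'): no match needed
  Position 1 ('a'): no match needed
  Position 2 ('e'): no match needed
  Position 3 ('d'): no match needed
  Position 4 ('b'): no match needed
  Position 5 ('e'): no match needed
Only matched 0/4 characters => not a subsequence

0


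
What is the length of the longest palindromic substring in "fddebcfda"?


Input: "fddebcfda"
Checking substrings for palindromes:
  [1:3] "dd" (len 2) => palindrome
Longest palindromic substring: "dd" with length 2

2


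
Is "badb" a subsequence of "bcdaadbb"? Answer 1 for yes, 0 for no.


Check if "badb" is a subsequence of "bcdaadbb"
Greedy scan:
  Position 0 ('b'): matches sub[0] = 'b'
  Position 1 ('c'): no match needed
  Position 2 ('d'): no match needed
  Position 3 ('a'): matches sub[1] = 'a'
  Position 4 ('a'): no match needed
  Position 5 ('d'): matches sub[2] = 'd'
  Position 6 ('b'): matches sub[3] = 'b'
  Position 7 ('b'): no match needed
All 4 characters matched => is a subsequence

1


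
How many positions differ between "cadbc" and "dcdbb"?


Comparing "cadbc" and "dcdbb" position by position:
  Position 0: 'c' vs 'd' => DIFFER
  Position 1: 'a' vs 'c' => DIFFER
  Position 2: 'd' vs 'd' => same
  Position 3: 'b' vs 'b' => same
  Position 4: 'c' vs 'b' => DIFFER
Positions that differ: 3

3


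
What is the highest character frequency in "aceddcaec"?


Input: aceddcaec
Character counts:
  'a': 2
  'c': 3
  'd': 2
  'e': 2
Maximum frequency: 3

3


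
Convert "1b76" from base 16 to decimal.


Input: "1b76" in base 16
Positional expansion:
  Digit '1' (value 1) x 16^3 = 4096
  Digit 'b' (value 11) x 16^2 = 2816
  Digit '7' (value 7) x 16^1 = 112
  Digit '6' (value 6) x 16^0 = 6
Sum = 7030

7030


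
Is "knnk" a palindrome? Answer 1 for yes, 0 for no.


Input: knnk
Reversed: knnk
  Compare pos 0 ('k') with pos 3 ('k'): match
  Compare pos 1 ('n') with pos 2 ('n'): match
Result: palindrome

1


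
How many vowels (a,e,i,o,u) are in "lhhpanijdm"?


Input: lhhpanijdm
Checking each character:
  'l' at position 0: consonant
  'h' at position 1: consonant
  'h' at position 2: consonant
  'p' at position 3: consonant
  'a' at position 4: vowel (running total: 1)
  'n' at position 5: consonant
  'i' at position 6: vowel (running total: 2)
  'j' at position 7: consonant
  'd' at position 8: consonant
  'm' at position 9: consonant
Total vowels: 2

2


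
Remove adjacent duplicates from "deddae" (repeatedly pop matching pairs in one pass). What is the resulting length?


Input: deddae
Stack-based adjacent duplicate removal:
  Read 'd': push. Stack: d
  Read 'e': push. Stack: de
  Read 'd': push. Stack: ded
  Read 'd': matches stack top 'd' => pop. Stack: de
  Read 'a': push. Stack: dea
  Read 'e': push. Stack: deae
Final stack: "deae" (length 4)

4


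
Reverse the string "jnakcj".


Input: jnakcj
Reading characters right to left:
  Position 5: 'j'
  Position 4: 'c'
  Position 3: 'k'
  Position 2: 'a'
  Position 1: 'n'
  Position 0: 'j'
Reversed: jckanj

jckanj


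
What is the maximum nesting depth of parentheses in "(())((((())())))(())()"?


Input: "(())((((())())))(())()"
Tracking depth:
  Position 0 '(': depth becomes 1
  Position 1 '(': depth becomes 2
  Position 2 ')': depth becomes 1
  Position 3 ')': depth becomes 0
  Position 4 '(': depth becomes 1
  Position 5 '(': depth becomes 2
  Position 6 '(': depth becomes 3
  Position 7 '(': depth becomes 4
  Position 8 '(': depth becomes 5
  Position 9 ')': depth becomes 4
  Position 10 ')': depth becomes 3
  Position 11 '(': depth becomes 4
  Position 12 ')': depth becomes 3
  Position 13 ')': depth becomes 2
  Position 14 ')': depth becomes 1
  Position 15 ')': depth becomes 0
  Position 16 '(': depth becomes 1
  Position 17 '(': depth becomes 2
  Position 18 ')': depth becomes 1
  Position 19 ')': depth becomes 0
  Position 20 '(': depth becomes 1
  Position 21 ')': depth becomes 0
Maximum depth reached: 5

5


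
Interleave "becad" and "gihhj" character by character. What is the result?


Interleaving "becad" and "gihhj":
  Position 0: 'b' from first, 'g' from second => "bg"
  Position 1: 'e' from first, 'i' from second => "ei"
  Position 2: 'c' from first, 'h' from second => "ch"
  Position 3: 'a' from first, 'h' from second => "ah"
  Position 4: 'd' from first, 'j' from second => "dj"
Result: bgeichahdj

bgeichahdj


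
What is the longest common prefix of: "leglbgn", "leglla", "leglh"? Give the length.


Words: leglbgn, leglla, leglh
  Position 0: all 'l' => match
  Position 1: all 'e' => match
  Position 2: all 'g' => match
  Position 3: all 'l' => match
  Position 4: ('b', 'l', 'h') => mismatch, stop
LCP = "legl" (length 4)

4


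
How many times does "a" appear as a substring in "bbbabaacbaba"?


Searching for "a" in "bbbabaacbaba"
Scanning each position:
  Position 0: "b" => no
  Position 1: "b" => no
  Position 2: "b" => no
  Position 3: "a" => MATCH
  Position 4: "b" => no
  Position 5: "a" => MATCH
  Position 6: "a" => MATCH
  Position 7: "c" => no
  Position 8: "b" => no
  Position 9: "a" => MATCH
  Position 10: "b" => no
  Position 11: "a" => MATCH
Total occurrences: 5

5


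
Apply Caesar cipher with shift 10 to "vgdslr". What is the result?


Caesar cipher: shift "vgdslr" by 10
  'v' (pos 21) + 10 = pos 5 = 'f'
  'g' (pos 6) + 10 = pos 16 = 'q'
  'd' (pos 3) + 10 = pos 13 = 'n'
  's' (pos 18) + 10 = pos 2 = 'c'
  'l' (pos 11) + 10 = pos 21 = 'v'
  'r' (pos 17) + 10 = pos 1 = 'b'
Result: fqncvb

fqncvb


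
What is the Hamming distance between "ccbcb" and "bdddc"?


Comparing "ccbcb" and "bdddc" position by position:
  Position 0: 'c' vs 'b' => differ
  Position 1: 'c' vs 'd' => differ
  Position 2: 'b' vs 'd' => differ
  Position 3: 'c' vs 'd' => differ
  Position 4: 'b' vs 'c' => differ
Total differences (Hamming distance): 5

5


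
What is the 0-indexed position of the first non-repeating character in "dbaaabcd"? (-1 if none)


Input: dbaaabcd
Character frequencies:
  'a': 3
  'b': 2
  'c': 1
  'd': 2
Scanning left to right for freq == 1:
  Position 0 ('d'): freq=2, skip
  Position 1 ('b'): freq=2, skip
  Position 2 ('a'): freq=3, skip
  Position 3 ('a'): freq=3, skip
  Position 4 ('a'): freq=3, skip
  Position 5 ('b'): freq=2, skip
  Position 6 ('c'): unique! => answer = 6

6


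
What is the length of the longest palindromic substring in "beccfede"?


Input: "beccfede"
Checking substrings for palindromes:
  [5:8] "ede" (len 3) => palindrome
  [2:4] "cc" (len 2) => palindrome
Longest palindromic substring: "ede" with length 3

3


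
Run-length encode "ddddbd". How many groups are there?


Input: ddddbd
Scanning for consecutive runs:
  Group 1: 'd' x 4 (positions 0-3)
  Group 2: 'b' x 1 (positions 4-4)
  Group 3: 'd' x 1 (positions 5-5)
Total groups: 3

3


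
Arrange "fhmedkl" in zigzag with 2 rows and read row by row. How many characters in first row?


Zigzag "fhmedkl" into 2 rows:
Placing characters:
  'f' => row 0
  'h' => row 1
  'm' => row 0
  'e' => row 1
  'd' => row 0
  'k' => row 1
  'l' => row 0
Rows:
  Row 0: "fmdl"
  Row 1: "hek"
First row length: 4

4


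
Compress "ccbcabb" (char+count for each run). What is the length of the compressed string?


Input: ccbcabb
Runs:
  'c' x 2 => "c2"
  'b' x 1 => "b1"
  'c' x 1 => "c1"
  'a' x 1 => "a1"
  'b' x 2 => "b2"
Compressed: "c2b1c1a1b2"
Compressed length: 10

10


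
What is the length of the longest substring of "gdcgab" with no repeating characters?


Input: "gdcgab"
Sliding window (track last position of each char):
  Position 0 ('g'): window [0,0] length 1 -- new best
  Position 1 ('d'): window [0,1] length 2 -- new best
  Position 2 ('c'): window [0,2] length 3 -- new best
  Position 3 ('g'): repeat (last at 0), move window start to 1
  Position 3 ('g'): window [1,3] length 3
  Position 4 ('a'): window [1,4] length 4 -- new best
  Position 5 ('b'): window [1,5] length 5 -- new best
Longest substring with no repeats: "dcgab" with length 5

5


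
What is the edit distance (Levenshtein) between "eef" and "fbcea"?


Computing edit distance: "eef" -> "fbcea"
DP table:
           f    b    c    e    a
      0    1    2    3    4    5
  e   1    1    2    3    3    4
  e   2    2    2    3    3    4
  f   3    2    3    3    4    4
Edit distance = dp[3][5] = 4

4


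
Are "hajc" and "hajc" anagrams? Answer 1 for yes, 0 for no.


Strings: "hajc", "hajc"
Sorted first:  achj
Sorted second: achj
Sorted forms match => anagrams

1


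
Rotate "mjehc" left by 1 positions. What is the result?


Input: "mjehc", rotate left by 1
First 1 characters: "m"
Remaining characters: "jehc"
Concatenate remaining + first: "jehc" + "m" = "jehcm"

jehcm


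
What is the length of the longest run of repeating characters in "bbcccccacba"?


Input: "bbcccccacba"
Scanning for longest run:
  Position 1 ('b'): continues run of 'b', length=2
  Position 2 ('c'): new char, reset run to 1
  Position 3 ('c'): continues run of 'c', length=2
  Position 4 ('c'): continues run of 'c', length=3
  Position 5 ('c'): continues run of 'c', length=4
  Position 6 ('c'): continues run of 'c', length=5
  Position 7 ('a'): new char, reset run to 1
  Position 8 ('c'): new char, reset run to 1
  Position 9 ('b'): new char, reset run to 1
  Position 10 ('a'): new char, reset run to 1
Longest run: 'c' with length 5

5


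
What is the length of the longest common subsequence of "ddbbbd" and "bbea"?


LCS of "ddbbbd" and "bbea"
DP table:
           b    b    e    a
      0    0    0    0    0
  d   0    0    0    0    0
  d   0    0    0    0    0
  b   0    1    1    1    1
  b   0    1    2    2    2
  b   0    1    2    2    2
  d   0    1    2    2    2
LCS length = dp[6][4] = 2

2


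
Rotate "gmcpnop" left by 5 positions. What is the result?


Input: "gmcpnop", rotate left by 5
First 5 characters: "gmcpn"
Remaining characters: "op"
Concatenate remaining + first: "op" + "gmcpn" = "opgmcpn"

opgmcpn


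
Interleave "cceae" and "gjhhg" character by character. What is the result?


Interleaving "cceae" and "gjhhg":
  Position 0: 'c' from first, 'g' from second => "cg"
  Position 1: 'c' from first, 'j' from second => "cj"
  Position 2: 'e' from first, 'h' from second => "eh"
  Position 3: 'a' from first, 'h' from second => "ah"
  Position 4: 'e' from first, 'g' from second => "eg"
Result: cgcjehaheg

cgcjehaheg


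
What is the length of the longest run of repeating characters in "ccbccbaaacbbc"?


Input: "ccbccbaaacbbc"
Scanning for longest run:
  Position 1 ('c'): continues run of 'c', length=2
  Position 2 ('b'): new char, reset run to 1
  Position 3 ('c'): new char, reset run to 1
  Position 4 ('c'): continues run of 'c', length=2
  Position 5 ('b'): new char, reset run to 1
  Position 6 ('a'): new char, reset run to 1
  Position 7 ('a'): continues run of 'a', length=2
  Position 8 ('a'): continues run of 'a', length=3
  Position 9 ('c'): new char, reset run to 1
  Position 10 ('b'): new char, reset run to 1
  Position 11 ('b'): continues run of 'b', length=2
  Position 12 ('c'): new char, reset run to 1
Longest run: 'a' with length 3

3


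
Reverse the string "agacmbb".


Input: agacmbb
Reading characters right to left:
  Position 6: 'b'
  Position 5: 'b'
  Position 4: 'm'
  Position 3: 'c'
  Position 2: 'a'
  Position 1: 'g'
  Position 0: 'a'
Reversed: bbmcaga

bbmcaga


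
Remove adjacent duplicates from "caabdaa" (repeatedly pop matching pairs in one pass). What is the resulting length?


Input: caabdaa
Stack-based adjacent duplicate removal:
  Read 'c': push. Stack: c
  Read 'a': push. Stack: ca
  Read 'a': matches stack top 'a' => pop. Stack: c
  Read 'b': push. Stack: cb
  Read 'd': push. Stack: cbd
  Read 'a': push. Stack: cbda
  Read 'a': matches stack top 'a' => pop. Stack: cbd
Final stack: "cbd" (length 3)

3


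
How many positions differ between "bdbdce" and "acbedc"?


Comparing "bdbdce" and "acbedc" position by position:
  Position 0: 'b' vs 'a' => DIFFER
  Position 1: 'd' vs 'c' => DIFFER
  Position 2: 'b' vs 'b' => same
  Position 3: 'd' vs 'e' => DIFFER
  Position 4: 'c' vs 'd' => DIFFER
  Position 5: 'e' vs 'c' => DIFFER
Positions that differ: 5

5


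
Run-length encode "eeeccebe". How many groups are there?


Input: eeeccebe
Scanning for consecutive runs:
  Group 1: 'e' x 3 (positions 0-2)
  Group 2: 'c' x 2 (positions 3-4)
  Group 3: 'e' x 1 (positions 5-5)
  Group 4: 'b' x 1 (positions 6-6)
  Group 5: 'e' x 1 (positions 7-7)
Total groups: 5

5


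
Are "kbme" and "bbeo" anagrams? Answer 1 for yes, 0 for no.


Strings: "kbme", "bbeo"
Sorted first:  bekm
Sorted second: bbeo
Differ at position 1: 'e' vs 'b' => not anagrams

0


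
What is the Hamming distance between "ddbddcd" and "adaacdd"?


Comparing "ddbddcd" and "adaacdd" position by position:
  Position 0: 'd' vs 'a' => differ
  Position 1: 'd' vs 'd' => same
  Position 2: 'b' vs 'a' => differ
  Position 3: 'd' vs 'a' => differ
  Position 4: 'd' vs 'c' => differ
  Position 5: 'c' vs 'd' => differ
  Position 6: 'd' vs 'd' => same
Total differences (Hamming distance): 5

5


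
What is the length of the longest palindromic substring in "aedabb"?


Input: "aedabb"
Checking substrings for palindromes:
  [4:6] "bb" (len 2) => palindrome
Longest palindromic substring: "bb" with length 2

2


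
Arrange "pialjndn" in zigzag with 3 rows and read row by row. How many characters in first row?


Zigzag "pialjndn" into 3 rows:
Placing characters:
  'p' => row 0
  'i' => row 1
  'a' => row 2
  'l' => row 1
  'j' => row 0
  'n' => row 1
  'd' => row 2
  'n' => row 1
Rows:
  Row 0: "pj"
  Row 1: "ilnn"
  Row 2: "ad"
First row length: 2

2


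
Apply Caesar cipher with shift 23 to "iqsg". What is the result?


Caesar cipher: shift "iqsg" by 23
  'i' (pos 8) + 23 = pos 5 = 'f'
  'q' (pos 16) + 23 = pos 13 = 'n'
  's' (pos 18) + 23 = pos 15 = 'p'
  'g' (pos 6) + 23 = pos 3 = 'd'
Result: fnpd

fnpd


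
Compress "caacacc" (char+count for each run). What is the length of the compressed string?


Input: caacacc
Runs:
  'c' x 1 => "c1"
  'a' x 2 => "a2"
  'c' x 1 => "c1"
  'a' x 1 => "a1"
  'c' x 2 => "c2"
Compressed: "c1a2c1a1c2"
Compressed length: 10

10


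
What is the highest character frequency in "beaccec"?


Input: beaccec
Character counts:
  'a': 1
  'b': 1
  'c': 3
  'e': 2
Maximum frequency: 3

3


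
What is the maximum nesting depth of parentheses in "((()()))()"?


Input: "((()()))()"
Tracking depth:
  Position 0 '(': depth becomes 1
  Position 1 '(': depth becomes 2
  Position 2 '(': depth becomes 3
  Position 3 ')': depth becomes 2
  Position 4 '(': depth becomes 3
  Position 5 ')': depth becomes 2
  Position 6 ')': depth becomes 1
  Position 7 ')': depth becomes 0
  Position 8 '(': depth becomes 1
  Position 9 ')': depth becomes 0
Maximum depth reached: 3

3


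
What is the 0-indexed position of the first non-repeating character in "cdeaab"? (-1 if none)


Input: cdeaab
Character frequencies:
  'a': 2
  'b': 1
  'c': 1
  'd': 1
  'e': 1
Scanning left to right for freq == 1:
  Position 0 ('c'): unique! => answer = 0

0


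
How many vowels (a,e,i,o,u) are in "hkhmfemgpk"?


Input: hkhmfemgpk
Checking each character:
  'h' at position 0: consonant
  'k' at position 1: consonant
  'h' at position 2: consonant
  'm' at position 3: consonant
  'f' at position 4: consonant
  'e' at position 5: vowel (running total: 1)
  'm' at position 6: consonant
  'g' at position 7: consonant
  'p' at position 8: consonant
  'k' at position 9: consonant
Total vowels: 1

1


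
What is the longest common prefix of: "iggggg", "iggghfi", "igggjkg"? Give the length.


Words: iggggg, iggghfi, igggjkg
  Position 0: all 'i' => match
  Position 1: all 'g' => match
  Position 2: all 'g' => match
  Position 3: all 'g' => match
  Position 4: ('g', 'h', 'j') => mismatch, stop
LCP = "iggg" (length 4)

4


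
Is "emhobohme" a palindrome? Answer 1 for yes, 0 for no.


Input: emhobohme
Reversed: emhobohme
  Compare pos 0 ('e') with pos 8 ('e'): match
  Compare pos 1 ('m') with pos 7 ('m'): match
  Compare pos 2 ('h') with pos 6 ('h'): match
  Compare pos 3 ('o') with pos 5 ('o'): match
Result: palindrome

1


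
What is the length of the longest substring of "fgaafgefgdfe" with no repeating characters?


Input: "fgaafgefgdfe"
Sliding window (track last position of each char):
  Position 0 ('f'): window [0,0] length 1 -- new best
  Position 1 ('g'): window [0,1] length 2 -- new best
  Position 2 ('a'): window [0,2] length 3 -- new best
  Position 3 ('a'): repeat (last at 2), move window start to 3
  Position 3 ('a'): window [3,3] length 1
  Position 4 ('f'): window [3,4] length 2
  Position 5 ('g'): window [3,5] length 3
  Position 6 ('e'): window [3,6] length 4 -- new best
  Position 7 ('f'): repeat (last at 4), move window start to 5
  Position 7 ('f'): window [5,7] length 3
  Position 8 ('g'): repeat (last at 5), move window start to 6
  Position 8 ('g'): window [6,8] length 3
  Position 9 ('d'): window [6,9] length 4
  Position 10 ('f'): repeat (last at 7), move window start to 8
  Position 10 ('f'): window [8,10] length 3
  Position 11 ('e'): window [8,11] length 4
Longest substring with no repeats: "afge" with length 4

4


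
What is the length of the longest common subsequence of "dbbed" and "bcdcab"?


LCS of "dbbed" and "bcdcab"
DP table:
           b    c    d    c    a    b
      0    0    0    0    0    0    0
  d   0    0    0    1    1    1    1
  b   0    1    1    1    1    1    2
  b   0    1    1    1    1    1    2
  e   0    1    1    1    1    1    2
  d   0    1    1    2    2    2    2
LCS length = dp[5][6] = 2

2


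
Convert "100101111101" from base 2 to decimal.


Input: "100101111101" in base 2
Positional expansion:
  Digit '1' (value 1) x 2^11 = 2048
  Digit '0' (value 0) x 2^10 = 0
  Digit '0' (value 0) x 2^9 = 0
  Digit '1' (value 1) x 2^8 = 256
  Digit '0' (value 0) x 2^7 = 0
  Digit '1' (value 1) x 2^6 = 64
  Digit '1' (value 1) x 2^5 = 32
  Digit '1' (value 1) x 2^4 = 16
  Digit '1' (value 1) x 2^3 = 8
  Digit '1' (value 1) x 2^2 = 4
  Digit '0' (value 0) x 2^1 = 0
  Digit '1' (value 1) x 2^0 = 1
Sum = 2429

2429


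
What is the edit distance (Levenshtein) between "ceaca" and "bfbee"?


Computing edit distance: "ceaca" -> "bfbee"
DP table:
           b    f    b    e    e
      0    1    2    3    4    5
  c   1    1    2    3    4    5
  e   2    2    2    3    3    4
  a   3    3    3    3    4    4
  c   4    4    4    4    4    5
  a   5    5    5    5    5    5
Edit distance = dp[5][5] = 5

5


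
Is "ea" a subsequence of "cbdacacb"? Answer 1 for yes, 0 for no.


Check if "ea" is a subsequence of "cbdacacb"
Greedy scan:
  Position 0 ('c'): no match needed
  Position 1 ('b'): no match needed
  Position 2 ('d'): no match needed
  Position 3 ('a'): no match needed
  Position 4 ('c'): no match needed
  Position 5 ('a'): no match needed
  Position 6 ('c'): no match needed
  Position 7 ('b'): no match needed
Only matched 0/2 characters => not a subsequence

0


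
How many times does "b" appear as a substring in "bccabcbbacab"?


Searching for "b" in "bccabcbbacab"
Scanning each position:
  Position 0: "b" => MATCH
  Position 1: "c" => no
  Position 2: "c" => no
  Position 3: "a" => no
  Position 4: "b" => MATCH
  Position 5: "c" => no
  Position 6: "b" => MATCH
  Position 7: "b" => MATCH
  Position 8: "a" => no
  Position 9: "c" => no
  Position 10: "a" => no
  Position 11: "b" => MATCH
Total occurrences: 5

5


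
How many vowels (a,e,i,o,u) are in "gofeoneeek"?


Input: gofeoneeek
Checking each character:
  'g' at position 0: consonant
  'o' at position 1: vowel (running total: 1)
  'f' at position 2: consonant
  'e' at position 3: vowel (running total: 2)
  'o' at position 4: vowel (running total: 3)
  'n' at position 5: consonant
  'e' at position 6: vowel (running total: 4)
  'e' at position 7: vowel (running total: 5)
  'e' at position 8: vowel (running total: 6)
  'k' at position 9: consonant
Total vowels: 6

6


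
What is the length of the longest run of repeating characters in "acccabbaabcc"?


Input: "acccabbaabcc"
Scanning for longest run:
  Position 1 ('c'): new char, reset run to 1
  Position 2 ('c'): continues run of 'c', length=2
  Position 3 ('c'): continues run of 'c', length=3
  Position 4 ('a'): new char, reset run to 1
  Position 5 ('b'): new char, reset run to 1
  Position 6 ('b'): continues run of 'b', length=2
  Position 7 ('a'): new char, reset run to 1
  Position 8 ('a'): continues run of 'a', length=2
  Position 9 ('b'): new char, reset run to 1
  Position 10 ('c'): new char, reset run to 1
  Position 11 ('c'): continues run of 'c', length=2
Longest run: 'c' with length 3

3


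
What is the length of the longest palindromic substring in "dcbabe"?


Input: "dcbabe"
Checking substrings for palindromes:
  [2:5] "bab" (len 3) => palindrome
Longest palindromic substring: "bab" with length 3

3


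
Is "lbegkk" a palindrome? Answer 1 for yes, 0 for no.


Input: lbegkk
Reversed: kkgebl
  Compare pos 0 ('l') with pos 5 ('k'): MISMATCH
  Compare pos 1 ('b') with pos 4 ('k'): MISMATCH
  Compare pos 2 ('e') with pos 3 ('g'): MISMATCH
Result: not a palindrome

0


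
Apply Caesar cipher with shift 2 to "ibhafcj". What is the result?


Caesar cipher: shift "ibhafcj" by 2
  'i' (pos 8) + 2 = pos 10 = 'k'
  'b' (pos 1) + 2 = pos 3 = 'd'
  'h' (pos 7) + 2 = pos 9 = 'j'
  'a' (pos 0) + 2 = pos 2 = 'c'
  'f' (pos 5) + 2 = pos 7 = 'h'
  'c' (pos 2) + 2 = pos 4 = 'e'
  'j' (pos 9) + 2 = pos 11 = 'l'
Result: kdjchel

kdjchel


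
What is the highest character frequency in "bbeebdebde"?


Input: bbeebdebde
Character counts:
  'b': 4
  'd': 2
  'e': 4
Maximum frequency: 4

4


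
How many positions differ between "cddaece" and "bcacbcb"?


Comparing "cddaece" and "bcacbcb" position by position:
  Position 0: 'c' vs 'b' => DIFFER
  Position 1: 'd' vs 'c' => DIFFER
  Position 2: 'd' vs 'a' => DIFFER
  Position 3: 'a' vs 'c' => DIFFER
  Position 4: 'e' vs 'b' => DIFFER
  Position 5: 'c' vs 'c' => same
  Position 6: 'e' vs 'b' => DIFFER
Positions that differ: 6

6


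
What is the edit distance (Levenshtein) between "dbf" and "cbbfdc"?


Computing edit distance: "dbf" -> "cbbfdc"
DP table:
           c    b    b    f    d    c
      0    1    2    3    4    5    6
  d   1    1    2    3    4    4    5
  b   2    2    1    2    3    4    5
  f   3    3    2    2    2    3    4
Edit distance = dp[3][6] = 4

4


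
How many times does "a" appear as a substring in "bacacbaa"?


Searching for "a" in "bacacbaa"
Scanning each position:
  Position 0: "b" => no
  Position 1: "a" => MATCH
  Position 2: "c" => no
  Position 3: "a" => MATCH
  Position 4: "c" => no
  Position 5: "b" => no
  Position 6: "a" => MATCH
  Position 7: "a" => MATCH
Total occurrences: 4

4


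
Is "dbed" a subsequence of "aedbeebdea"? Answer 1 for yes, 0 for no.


Check if "dbed" is a subsequence of "aedbeebdea"
Greedy scan:
  Position 0 ('a'): no match needed
  Position 1 ('e'): no match needed
  Position 2 ('d'): matches sub[0] = 'd'
  Position 3 ('b'): matches sub[1] = 'b'
  Position 4 ('e'): matches sub[2] = 'e'
  Position 5 ('e'): no match needed
  Position 6 ('b'): no match needed
  Position 7 ('d'): matches sub[3] = 'd'
  Position 8 ('e'): no match needed
  Position 9 ('a'): no match needed
All 4 characters matched => is a subsequence

1


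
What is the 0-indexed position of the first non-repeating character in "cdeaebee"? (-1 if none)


Input: cdeaebee
Character frequencies:
  'a': 1
  'b': 1
  'c': 1
  'd': 1
  'e': 4
Scanning left to right for freq == 1:
  Position 0 ('c'): unique! => answer = 0

0


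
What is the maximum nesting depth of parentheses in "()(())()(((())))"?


Input: "()(())()(((())))"
Tracking depth:
  Position 0 '(': depth becomes 1
  Position 1 ')': depth becomes 0
  Position 2 '(': depth becomes 1
  Position 3 '(': depth becomes 2
  Position 4 ')': depth becomes 1
  Position 5 ')': depth becomes 0
  Position 6 '(': depth becomes 1
  Position 7 ')': depth becomes 0
  Position 8 '(': depth becomes 1
  Position 9 '(': depth becomes 2
  Position 10 '(': depth becomes 3
  Position 11 '(': depth becomes 4
  Position 12 ')': depth becomes 3
  Position 13 ')': depth becomes 2
  Position 14 ')': depth becomes 1
  Position 15 ')': depth becomes 0
Maximum depth reached: 4

4


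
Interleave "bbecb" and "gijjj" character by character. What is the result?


Interleaving "bbecb" and "gijjj":
  Position 0: 'b' from first, 'g' from second => "bg"
  Position 1: 'b' from first, 'i' from second => "bi"
  Position 2: 'e' from first, 'j' from second => "ej"
  Position 3: 'c' from first, 'j' from second => "cj"
  Position 4: 'b' from first, 'j' from second => "bj"
Result: bgbiejcjbj

bgbiejcjbj


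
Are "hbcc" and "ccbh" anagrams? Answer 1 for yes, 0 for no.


Strings: "hbcc", "ccbh"
Sorted first:  bcch
Sorted second: bcch
Sorted forms match => anagrams

1


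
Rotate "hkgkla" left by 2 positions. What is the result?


Input: "hkgkla", rotate left by 2
First 2 characters: "hk"
Remaining characters: "gkla"
Concatenate remaining + first: "gkla" + "hk" = "gklahk"

gklahk


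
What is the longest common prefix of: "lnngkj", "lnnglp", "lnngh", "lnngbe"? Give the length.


Words: lnngkj, lnnglp, lnngh, lnngbe
  Position 0: all 'l' => match
  Position 1: all 'n' => match
  Position 2: all 'n' => match
  Position 3: all 'g' => match
  Position 4: ('k', 'l', 'h', 'b') => mismatch, stop
LCP = "lnng" (length 4)

4


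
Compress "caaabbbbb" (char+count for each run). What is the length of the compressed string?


Input: caaabbbbb
Runs:
  'c' x 1 => "c1"
  'a' x 3 => "a3"
  'b' x 5 => "b5"
Compressed: "c1a3b5"
Compressed length: 6

6


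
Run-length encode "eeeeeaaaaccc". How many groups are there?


Input: eeeeeaaaaccc
Scanning for consecutive runs:
  Group 1: 'e' x 5 (positions 0-4)
  Group 2: 'a' x 4 (positions 5-8)
  Group 3: 'c' x 3 (positions 9-11)
Total groups: 3

3


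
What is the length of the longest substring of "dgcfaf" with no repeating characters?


Input: "dgcfaf"
Sliding window (track last position of each char):
  Position 0 ('d'): window [0,0] length 1 -- new best
  Position 1 ('g'): window [0,1] length 2 -- new best
  Position 2 ('c'): window [0,2] length 3 -- new best
  Position 3 ('f'): window [0,3] length 4 -- new best
  Position 4 ('a'): window [0,4] length 5 -- new best
  Position 5 ('f'): repeat (last at 3), move window start to 4
  Position 5 ('f'): window [4,5] length 2
Longest substring with no repeats: "dgcfa" with length 5

5


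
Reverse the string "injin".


Input: injin
Reading characters right to left:
  Position 4: 'n'
  Position 3: 'i'
  Position 2: 'j'
  Position 1: 'n'
  Position 0: 'i'
Reversed: nijni

nijni


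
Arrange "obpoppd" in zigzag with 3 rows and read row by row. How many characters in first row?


Zigzag "obpoppd" into 3 rows:
Placing characters:
  'o' => row 0
  'b' => row 1
  'p' => row 2
  'o' => row 1
  'p' => row 0
  'p' => row 1
  'd' => row 2
Rows:
  Row 0: "op"
  Row 1: "bop"
  Row 2: "pd"
First row length: 2

2


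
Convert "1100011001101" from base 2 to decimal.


Input: "1100011001101" in base 2
Positional expansion:
  Digit '1' (value 1) x 2^12 = 4096
  Digit '1' (value 1) x 2^11 = 2048
  Digit '0' (value 0) x 2^10 = 0
  Digit '0' (value 0) x 2^9 = 0
  Digit '0' (value 0) x 2^8 = 0
  Digit '1' (value 1) x 2^7 = 128
  Digit '1' (value 1) x 2^6 = 64
  Digit '0' (value 0) x 2^5 = 0
  Digit '0' (value 0) x 2^4 = 0
  Digit '1' (value 1) x 2^3 = 8
  Digit '1' (value 1) x 2^2 = 4
  Digit '0' (value 0) x 2^1 = 0
  Digit '1' (value 1) x 2^0 = 1
Sum = 6349

6349


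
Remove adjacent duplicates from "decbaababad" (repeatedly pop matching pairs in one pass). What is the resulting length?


Input: decbaababad
Stack-based adjacent duplicate removal:
  Read 'd': push. Stack: d
  Read 'e': push. Stack: de
  Read 'c': push. Stack: dec
  Read 'b': push. Stack: decb
  Read 'a': push. Stack: decba
  Read 'a': matches stack top 'a' => pop. Stack: decb
  Read 'b': matches stack top 'b' => pop. Stack: dec
  Read 'a': push. Stack: deca
  Read 'b': push. Stack: decab
  Read 'a': push. Stack: decaba
  Read 'd': push. Stack: decabad
Final stack: "decabad" (length 7)

7


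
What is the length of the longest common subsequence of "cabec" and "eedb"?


LCS of "cabec" and "eedb"
DP table:
           e    e    d    b
      0    0    0    0    0
  c   0    0    0    0    0
  a   0    0    0    0    0
  b   0    0    0    0    1
  e   0    1    1    1    1
  c   0    1    1    1    1
LCS length = dp[5][4] = 1

1


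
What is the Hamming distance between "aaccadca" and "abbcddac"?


Comparing "aaccadca" and "abbcddac" position by position:
  Position 0: 'a' vs 'a' => same
  Position 1: 'a' vs 'b' => differ
  Position 2: 'c' vs 'b' => differ
  Position 3: 'c' vs 'c' => same
  Position 4: 'a' vs 'd' => differ
  Position 5: 'd' vs 'd' => same
  Position 6: 'c' vs 'a' => differ
  Position 7: 'a' vs 'c' => differ
Total differences (Hamming distance): 5

5


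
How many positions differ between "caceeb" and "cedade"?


Comparing "caceeb" and "cedade" position by position:
  Position 0: 'c' vs 'c' => same
  Position 1: 'a' vs 'e' => DIFFER
  Position 2: 'c' vs 'd' => DIFFER
  Position 3: 'e' vs 'a' => DIFFER
  Position 4: 'e' vs 'd' => DIFFER
  Position 5: 'b' vs 'e' => DIFFER
Positions that differ: 5

5


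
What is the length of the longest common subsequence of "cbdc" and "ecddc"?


LCS of "cbdc" and "ecddc"
DP table:
           e    c    d    d    c
      0    0    0    0    0    0
  c   0    0    1    1    1    1
  b   0    0    1    1    1    1
  d   0    0    1    2    2    2
  c   0    0    1    2    2    3
LCS length = dp[4][5] = 3

3
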